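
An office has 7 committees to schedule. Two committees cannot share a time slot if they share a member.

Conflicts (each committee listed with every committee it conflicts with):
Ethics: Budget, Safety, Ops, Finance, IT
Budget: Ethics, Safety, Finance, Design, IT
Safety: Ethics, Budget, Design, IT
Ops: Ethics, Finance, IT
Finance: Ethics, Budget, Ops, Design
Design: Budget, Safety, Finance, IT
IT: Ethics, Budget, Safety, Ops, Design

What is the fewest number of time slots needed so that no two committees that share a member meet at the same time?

4

Ethics, Budget, Safety, IT pairwise conflict, so at least 4 time slots are needed.
4 time slots suffice: time slot 1 → {Ethics, Design}; time slot 2 → {Finance, IT}; time slot 3 → {Budget, Ops}; time slot 4 → {Safety}. Every pair that conflicts lands in different time slots.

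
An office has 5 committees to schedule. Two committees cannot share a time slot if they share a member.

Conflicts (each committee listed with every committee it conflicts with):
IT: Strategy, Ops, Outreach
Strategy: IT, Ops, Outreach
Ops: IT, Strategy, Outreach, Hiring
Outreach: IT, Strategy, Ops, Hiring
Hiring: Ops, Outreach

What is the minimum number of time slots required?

IT, Strategy, Ops, Outreach all conflict with each other, so at least 4 time slots are needed.
A valid assignment using 4 time slots: IT=4, Strategy=3, Ops=2, Outreach=1, Hiring=3. Each listed conflict is separated.

4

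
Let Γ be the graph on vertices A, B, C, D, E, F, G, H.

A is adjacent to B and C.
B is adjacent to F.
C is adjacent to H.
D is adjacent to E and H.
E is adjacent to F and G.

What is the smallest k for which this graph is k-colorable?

The cycle B-F-E-D-H-C-A-B has odd length 7, so it cannot be 2-colored; at least 3 colors are needed.
3 colors suffice: color 1 → {A, E, H}; color 2 → {C, D, F, G}; color 3 → {B}. Every edge joins two different colors.

3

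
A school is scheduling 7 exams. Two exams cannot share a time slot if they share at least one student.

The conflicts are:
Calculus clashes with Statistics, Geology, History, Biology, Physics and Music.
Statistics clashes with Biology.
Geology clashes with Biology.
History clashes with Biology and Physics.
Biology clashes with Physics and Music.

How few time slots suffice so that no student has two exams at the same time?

4

Calculus, History, Biology, Physics are mutually in conflict, so at least 4 time slots are needed.
4 time slots suffice: time slot 1 → {Calculus}; time slot 2 → {Biology}; time slot 3 → {Statistics, Geology, Physics, Music}; time slot 4 → {History}. Each listed conflict is separated.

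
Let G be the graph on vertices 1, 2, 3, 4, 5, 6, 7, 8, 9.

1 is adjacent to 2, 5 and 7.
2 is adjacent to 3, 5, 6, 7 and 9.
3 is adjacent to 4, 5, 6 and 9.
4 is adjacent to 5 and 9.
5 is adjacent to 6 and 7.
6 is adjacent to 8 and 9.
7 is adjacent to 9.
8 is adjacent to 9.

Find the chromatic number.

1, 2, 5, 7 are mutually adjacent (a clique of size 4), so at least 4 colors are needed.
4 colors suffice: color a → {2, 4, 8}; color b → {5, 9}; color c → {6, 7}; color d → {1, 3}. Every edge joins two different colors.

4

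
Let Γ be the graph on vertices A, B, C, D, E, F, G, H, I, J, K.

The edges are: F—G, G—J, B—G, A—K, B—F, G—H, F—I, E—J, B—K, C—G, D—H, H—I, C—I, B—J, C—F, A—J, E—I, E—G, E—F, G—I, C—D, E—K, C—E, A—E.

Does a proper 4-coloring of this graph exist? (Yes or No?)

No

C, E, F, G, I form a clique, so at least 5 colors are needed.
So 4 colors are not enough.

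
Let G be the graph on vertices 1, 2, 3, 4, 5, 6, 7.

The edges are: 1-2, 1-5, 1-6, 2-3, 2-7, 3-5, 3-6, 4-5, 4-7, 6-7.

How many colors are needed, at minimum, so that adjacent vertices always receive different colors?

3

The cycle 4-5-1-2-7-4 has odd length 5, so it cannot be 2-colored; at least 3 colors are needed.
3 colors suffice: color red → {1, 3, 7}; color blue → {2, 5, 6}; color green → {4}. Every edge joins two different colors.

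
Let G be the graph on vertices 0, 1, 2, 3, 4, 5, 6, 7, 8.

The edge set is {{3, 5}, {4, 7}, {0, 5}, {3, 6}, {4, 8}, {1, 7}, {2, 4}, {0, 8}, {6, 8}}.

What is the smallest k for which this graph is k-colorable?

3

The cycle 0-5-3-6-8-0 has odd length 5, so it cannot be 2-colored; at least 3 colors are needed.
A valid assignment using 3 colors: 0=blue, 1=blue, 2=red, 3=red, 4=blue, 5=green, 6=blue, 7=red, 8=red. Each edge has distinct colors on its endpoints.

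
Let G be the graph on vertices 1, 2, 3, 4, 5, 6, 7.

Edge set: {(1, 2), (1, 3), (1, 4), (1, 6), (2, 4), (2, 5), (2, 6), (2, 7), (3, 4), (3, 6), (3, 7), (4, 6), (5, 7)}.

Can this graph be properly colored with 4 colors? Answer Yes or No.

Yes

The chromatic number is 4. 1, 2, 4, 6 are pairwise adjacent (a clique of size 4), so at least 4 colors are needed.
4 colors suffice: 1=green, 2=red, 3=red, 4=blue, 5=green, 6=yellow, 7=blue.
That is already a proper 4-coloring.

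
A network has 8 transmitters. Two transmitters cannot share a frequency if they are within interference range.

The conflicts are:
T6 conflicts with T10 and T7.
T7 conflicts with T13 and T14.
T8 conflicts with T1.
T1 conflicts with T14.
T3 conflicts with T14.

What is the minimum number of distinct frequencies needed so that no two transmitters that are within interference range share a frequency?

T3 and T14 conflict, so at least 2 frequencies are needed.
2 frequencies suffice: frequency 1 → {T10, T7, T1, T3}; frequency 2 → {T6, T8, T13, T14}. No two conflicting transmitters share a frequency.

2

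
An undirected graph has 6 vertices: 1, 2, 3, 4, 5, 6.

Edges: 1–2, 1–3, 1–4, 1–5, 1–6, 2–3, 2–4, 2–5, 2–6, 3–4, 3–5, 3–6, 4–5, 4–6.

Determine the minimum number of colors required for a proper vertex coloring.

1, 2, 3, 4, 5 are pairwise adjacent (a clique of size 5), so at least 5 colors are needed.
5 colors suffice: color red → {2}; color blue → {3}; color green → {1}; color yellow → {4}; color purple → {5, 6}. No two adjacent vertices share a color.

5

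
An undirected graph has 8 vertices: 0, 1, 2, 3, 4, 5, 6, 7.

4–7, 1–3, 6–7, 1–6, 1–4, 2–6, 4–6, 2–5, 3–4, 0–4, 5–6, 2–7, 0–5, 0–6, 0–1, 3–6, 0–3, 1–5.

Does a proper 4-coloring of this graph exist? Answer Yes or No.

No

0, 1, 3, 4, 6 are pairwise adjacent (a clique of size 5), so at least 5 colors are needed.
So 4 colors are not enough.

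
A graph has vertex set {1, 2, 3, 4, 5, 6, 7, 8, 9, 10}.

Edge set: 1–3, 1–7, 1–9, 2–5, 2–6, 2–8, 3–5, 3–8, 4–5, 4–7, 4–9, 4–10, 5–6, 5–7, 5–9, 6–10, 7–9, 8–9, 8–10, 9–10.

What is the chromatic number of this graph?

4, 5, 7, 9 are mutually adjacent (a clique of size 4), so at least 4 colors are needed.
4 colors suffice: color a → {3, 6, 9}; color b → {1, 5, 8}; color c → {2, 4}; color d → {7, 10}. No two adjacent vertices share a color.

4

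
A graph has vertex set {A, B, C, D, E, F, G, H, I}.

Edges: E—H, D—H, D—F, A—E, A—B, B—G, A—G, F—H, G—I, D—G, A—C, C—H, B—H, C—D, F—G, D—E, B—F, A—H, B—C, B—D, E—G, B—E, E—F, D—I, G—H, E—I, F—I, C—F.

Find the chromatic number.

B, D, E, F, G, H are pairwise adjacent (a clique of size 6), so at least 6 colors are needed.
One proper 6-coloring: A=3, B=1, C=2, D=3, E=6, F=4, G=2, H=5, I=1. No two adjacent vertices share a color.

6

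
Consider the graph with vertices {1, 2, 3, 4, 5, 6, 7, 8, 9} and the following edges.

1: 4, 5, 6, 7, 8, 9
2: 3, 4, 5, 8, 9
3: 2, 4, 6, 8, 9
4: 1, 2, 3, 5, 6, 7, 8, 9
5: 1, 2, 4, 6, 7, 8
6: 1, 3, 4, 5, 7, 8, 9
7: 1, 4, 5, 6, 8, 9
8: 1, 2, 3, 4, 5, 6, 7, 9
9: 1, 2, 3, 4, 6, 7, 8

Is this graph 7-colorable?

The chromatic number is 6. 1, 4, 5, 6, 7, 8 form a clique, so at least 6 colors are needed.
One proper 6-coloring: 1=orange, 2=green, 3=purple, 4=red, 5=yellow, 6=green, 7=purple, 8=blue, 9=yellow.
Since 7 ≥ 6, a proper 7-coloring certainly exists.

Yes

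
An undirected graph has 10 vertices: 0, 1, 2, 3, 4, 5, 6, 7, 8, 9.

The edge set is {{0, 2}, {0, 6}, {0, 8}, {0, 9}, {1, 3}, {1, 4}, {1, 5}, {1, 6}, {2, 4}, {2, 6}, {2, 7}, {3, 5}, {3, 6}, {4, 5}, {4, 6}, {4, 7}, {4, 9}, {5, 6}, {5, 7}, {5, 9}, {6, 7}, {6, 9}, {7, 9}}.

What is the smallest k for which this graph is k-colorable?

4, 5, 6, 7, 9 are pairwise adjacent (a clique of size 5), so at least 5 colors are needed.
5 colors suffice: color a → {6, 8}; color b → {2, 5}; color c → {0, 3, 4}; color d → {1, 9}; color e → {7}. Every edge joins two different colors.

5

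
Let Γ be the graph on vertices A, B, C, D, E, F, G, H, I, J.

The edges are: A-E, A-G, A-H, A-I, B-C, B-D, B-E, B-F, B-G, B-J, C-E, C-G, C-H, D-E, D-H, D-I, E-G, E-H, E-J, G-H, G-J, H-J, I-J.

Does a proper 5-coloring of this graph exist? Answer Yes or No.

The chromatic number is 4. E, G, H, J are mutually adjacent (a clique of size 4), so at least 4 colors are needed.
A valid assignment using 4 colors: A=4, B=3, C=4, D=2, E=1, F=1, G=2, H=3, I=1, J=4.
Since 5 ≥ 4, a proper 5-coloring certainly exists.

Yes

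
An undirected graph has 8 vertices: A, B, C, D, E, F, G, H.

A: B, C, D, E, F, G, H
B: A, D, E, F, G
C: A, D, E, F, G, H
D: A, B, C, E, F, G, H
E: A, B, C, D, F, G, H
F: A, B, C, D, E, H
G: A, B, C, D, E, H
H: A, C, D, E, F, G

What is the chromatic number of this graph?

A, C, D, E, G, H are mutually adjacent (a clique of size 6), so at least 6 colors are needed.
6 colors suffice: color 1 → {D}; color 2 → {E}; color 3 → {A}; color 4 → {F, G}; color 5 → {B, H}; color 6 → {C}. Each edge has distinct colors on its endpoints.

6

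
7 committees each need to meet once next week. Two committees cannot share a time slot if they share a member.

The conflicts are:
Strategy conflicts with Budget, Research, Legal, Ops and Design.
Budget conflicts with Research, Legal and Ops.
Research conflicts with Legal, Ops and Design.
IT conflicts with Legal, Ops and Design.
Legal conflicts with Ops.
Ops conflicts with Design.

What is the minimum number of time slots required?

Strategy, Budget, Research, Legal, Ops pairwise conflict, so at least 5 time slots are needed.
A valid assignment using 5 time slots: Strategy=4, Budget=5, Research=3, IT=3, Legal=2, Ops=1, Design=2. No two conflicting committees share a time slot.

5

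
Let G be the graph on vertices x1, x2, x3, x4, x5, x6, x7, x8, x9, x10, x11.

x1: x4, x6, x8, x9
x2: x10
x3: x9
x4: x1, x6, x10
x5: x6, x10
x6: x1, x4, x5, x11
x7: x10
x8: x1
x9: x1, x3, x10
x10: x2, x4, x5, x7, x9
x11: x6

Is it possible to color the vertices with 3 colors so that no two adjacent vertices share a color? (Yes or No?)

The chromatic number is 3. x1, x4, x6 are mutually adjacent, so at least 3 colors are needed.
One proper 3-coloring: x1=2, x2=2, x3=1, x4=3, x5=2, x6=1, x7=2, x8=1, x9=3, x10=1, x11=2.
That is already a proper 3-coloring.

Yes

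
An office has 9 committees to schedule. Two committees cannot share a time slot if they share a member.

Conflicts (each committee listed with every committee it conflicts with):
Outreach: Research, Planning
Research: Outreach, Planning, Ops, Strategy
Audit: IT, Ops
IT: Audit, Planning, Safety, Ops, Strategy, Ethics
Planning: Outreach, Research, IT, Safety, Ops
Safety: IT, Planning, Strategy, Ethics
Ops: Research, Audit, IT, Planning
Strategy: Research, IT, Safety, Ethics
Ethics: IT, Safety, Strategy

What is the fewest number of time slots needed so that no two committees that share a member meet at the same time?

4

IT, Safety, Strategy, Ethics pairwise conflict, so at least 4 time slots are needed.
A valid assignment using 4 time slots: Outreach=3, Research=1, Audit=2, IT=1, Planning=2, Safety=3, Ops=3, Strategy=2, Ethics=4. Each listed conflict is separated.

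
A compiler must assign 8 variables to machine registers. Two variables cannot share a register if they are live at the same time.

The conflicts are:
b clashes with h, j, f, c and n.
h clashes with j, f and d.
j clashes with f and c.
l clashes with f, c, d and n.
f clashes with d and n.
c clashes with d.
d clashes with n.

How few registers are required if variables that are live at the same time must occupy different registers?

4

b, h, j, f pairwise conflict, so at least 4 registers are needed.
4 registers suffice: register 1 → {f, c}; register 2 → {b, d}; register 3 → {j, n}; register 4 → {h, l}. Every pair that conflicts lands in different registers.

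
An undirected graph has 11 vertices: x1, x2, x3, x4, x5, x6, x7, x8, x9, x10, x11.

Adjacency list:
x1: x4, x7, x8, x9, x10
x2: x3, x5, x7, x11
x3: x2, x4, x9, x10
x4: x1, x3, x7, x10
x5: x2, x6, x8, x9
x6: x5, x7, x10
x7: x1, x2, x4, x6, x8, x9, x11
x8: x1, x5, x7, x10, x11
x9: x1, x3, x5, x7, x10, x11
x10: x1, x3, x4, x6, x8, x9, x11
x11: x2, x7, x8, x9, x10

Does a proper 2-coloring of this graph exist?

x2, x7, x11 are pairwise adjacent, so at least 3 colors are needed.
So 2 colors are not enough.

No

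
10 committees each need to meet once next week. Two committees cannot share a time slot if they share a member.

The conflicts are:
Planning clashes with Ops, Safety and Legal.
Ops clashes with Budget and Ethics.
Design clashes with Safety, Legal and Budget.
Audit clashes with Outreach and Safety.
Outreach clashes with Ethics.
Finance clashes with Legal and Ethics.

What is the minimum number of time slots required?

The cycle Ops-Ethics-Finance-Legal-Planning-Ops has odd length 5, so it cannot be 2-colored; at least 3 time slots are needed.
Using 3 time slots: Planning=1, Ops=2, Design=1, Audit=1, Outreach=2, Finance=3, Safety=2, Legal=2, Budget=3, Ethics=1. Every pair that conflicts lands in different time slots.

3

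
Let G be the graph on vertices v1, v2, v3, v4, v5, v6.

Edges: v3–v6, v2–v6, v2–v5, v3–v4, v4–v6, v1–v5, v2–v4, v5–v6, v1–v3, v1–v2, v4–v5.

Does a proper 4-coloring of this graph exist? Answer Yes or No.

Yes

The chromatic number is 4. v2, v4, v5, v6 are mutually adjacent (a clique of size 4), so at least 4 colors are needed.
4 colors suffice: v1=1, v2=4, v3=2, v4=1, v5=2, v6=3.
That is already a proper 4-coloring.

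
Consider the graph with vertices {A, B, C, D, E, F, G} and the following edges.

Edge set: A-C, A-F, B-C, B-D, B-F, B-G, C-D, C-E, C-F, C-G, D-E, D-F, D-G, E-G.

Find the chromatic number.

C, D, E, G are mutually adjacent (a clique of size 4), so at least 4 colors are needed.
4 colors suffice: color 1 → {C}; color 2 → {A, D}; color 3 → {B, E}; color 4 → {F, G}. Every edge joins two different colors.

4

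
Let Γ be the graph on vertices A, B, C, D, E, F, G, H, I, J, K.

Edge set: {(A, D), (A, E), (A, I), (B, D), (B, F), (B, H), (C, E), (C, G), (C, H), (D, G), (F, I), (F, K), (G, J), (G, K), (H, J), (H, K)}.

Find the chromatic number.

3

The cycle G-J-H-B-D-G has odd length 5, so it cannot be 2-colored; at least 3 colors are needed.
3 colors suffice: color 1 → {A, F, G, H}; color 2 → {C, D, I, J, K}; color 3 → {B, E}. Every edge joins two different colors.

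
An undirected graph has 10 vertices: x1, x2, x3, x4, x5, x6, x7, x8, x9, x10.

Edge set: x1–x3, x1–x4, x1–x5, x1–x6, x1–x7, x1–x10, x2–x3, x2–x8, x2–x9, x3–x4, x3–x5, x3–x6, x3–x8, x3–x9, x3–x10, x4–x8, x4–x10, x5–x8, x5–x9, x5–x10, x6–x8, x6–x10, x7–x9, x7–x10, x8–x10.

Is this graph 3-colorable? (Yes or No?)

x3, x6, x8, x10 form a clique, so at least 4 colors are needed.
So 3 colors are not enough.

No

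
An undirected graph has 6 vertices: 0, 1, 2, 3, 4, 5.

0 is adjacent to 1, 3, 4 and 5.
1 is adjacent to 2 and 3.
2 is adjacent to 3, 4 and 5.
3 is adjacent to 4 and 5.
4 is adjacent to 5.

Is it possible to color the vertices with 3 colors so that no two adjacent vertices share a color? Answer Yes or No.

No

0, 3, 4, 5 are mutually adjacent (a clique of size 4), so at least 4 colors are needed.
So 3 colors are not enough.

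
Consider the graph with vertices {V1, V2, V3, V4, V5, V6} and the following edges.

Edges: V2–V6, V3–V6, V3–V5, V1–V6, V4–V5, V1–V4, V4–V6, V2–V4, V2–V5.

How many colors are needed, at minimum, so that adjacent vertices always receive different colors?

3

V2, V4, V5 are pairwise adjacent, so at least 3 colors are needed.
A valid assignment using 3 colors: V1=3, V2=3, V3=1, V4=1, V5=2, V6=2. Every edge joins two different colors.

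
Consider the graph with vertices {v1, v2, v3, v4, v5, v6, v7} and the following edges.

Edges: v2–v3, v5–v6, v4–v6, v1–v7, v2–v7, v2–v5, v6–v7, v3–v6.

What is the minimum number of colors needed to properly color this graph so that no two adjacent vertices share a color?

v6 and v7 are adjacent, so at least 2 colors are needed.
2 colors suffice: color 1 → {v1, v2, v6}; color 2 → {v3, v4, v5, v7}. No two adjacent vertices share a color.

2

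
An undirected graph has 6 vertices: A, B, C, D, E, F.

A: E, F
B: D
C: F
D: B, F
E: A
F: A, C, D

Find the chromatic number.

2

D and F are adjacent, so at least 2 colors are needed.
A valid assignment using 2 colors: A=2, B=1, C=2, D=2, E=1, F=1. Each edge has distinct colors on its endpoints.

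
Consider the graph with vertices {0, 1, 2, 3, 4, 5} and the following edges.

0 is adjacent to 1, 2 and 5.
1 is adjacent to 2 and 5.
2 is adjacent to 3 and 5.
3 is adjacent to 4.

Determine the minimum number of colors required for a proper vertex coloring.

4

0, 1, 2, 5 are mutually adjacent (a clique of size 4), so at least 4 colors are needed.
4 colors suffice: 0=blue, 1=yellow, 2=red, 3=blue, 4=red, 5=green. Each edge has distinct colors on its endpoints.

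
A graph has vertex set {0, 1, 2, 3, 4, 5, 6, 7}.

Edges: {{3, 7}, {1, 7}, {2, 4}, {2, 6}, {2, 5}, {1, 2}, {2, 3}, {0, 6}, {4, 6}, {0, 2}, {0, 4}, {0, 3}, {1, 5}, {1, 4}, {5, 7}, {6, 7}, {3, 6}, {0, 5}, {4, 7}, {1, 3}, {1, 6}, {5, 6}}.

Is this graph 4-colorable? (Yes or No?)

Yes

The chromatic number is 4. 0, 2, 5, 6 are pairwise adjacent (a clique of size 4), so at least 4 colors are needed.
A valid assignment using 4 colors: 0=blue, 1=blue, 2=green, 3=yellow, 4=yellow, 5=yellow, 6=red, 7=green.
That is already a proper 4-coloring.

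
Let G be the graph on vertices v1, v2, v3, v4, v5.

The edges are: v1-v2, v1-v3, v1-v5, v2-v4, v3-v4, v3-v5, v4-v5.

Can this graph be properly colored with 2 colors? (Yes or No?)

v3, v4, v5 form a triangle, so at least 3 colors are needed.
So 2 colors are not enough.

No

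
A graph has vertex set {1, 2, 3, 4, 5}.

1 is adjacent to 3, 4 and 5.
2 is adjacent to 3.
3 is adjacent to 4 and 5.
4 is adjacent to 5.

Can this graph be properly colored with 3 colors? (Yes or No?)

1, 3, 4, 5 are pairwise adjacent (a clique of size 4), so at least 4 colors are needed.
So 3 colors are not enough.

No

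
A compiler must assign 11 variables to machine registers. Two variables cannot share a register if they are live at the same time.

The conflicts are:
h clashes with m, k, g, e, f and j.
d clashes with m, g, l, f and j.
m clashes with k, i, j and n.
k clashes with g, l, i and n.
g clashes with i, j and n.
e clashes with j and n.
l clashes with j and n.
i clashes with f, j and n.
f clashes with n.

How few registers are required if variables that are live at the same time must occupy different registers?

m, k, i, n are mutually in conflict, so at least 4 registers are needed.
A valid assignment using 4 registers: h=4, d=3, m=2, k=3, g=2, e=2, l=2, i=4, f=2, j=1, n=1. Each listed conflict is separated.

4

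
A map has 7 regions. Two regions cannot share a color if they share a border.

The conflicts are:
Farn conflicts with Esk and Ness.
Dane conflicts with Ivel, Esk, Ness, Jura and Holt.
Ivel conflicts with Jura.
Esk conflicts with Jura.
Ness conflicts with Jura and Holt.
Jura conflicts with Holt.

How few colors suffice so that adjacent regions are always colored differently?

4

Dane, Ness, Jura, Holt are mutually in conflict, so at least 4 colors are needed.
A valid assignment using 4 colors: Farn=1, Dane=1, Ivel=3, Esk=3, Ness=3, Jura=2, Holt=4. Every pair that conflicts lands in different colors.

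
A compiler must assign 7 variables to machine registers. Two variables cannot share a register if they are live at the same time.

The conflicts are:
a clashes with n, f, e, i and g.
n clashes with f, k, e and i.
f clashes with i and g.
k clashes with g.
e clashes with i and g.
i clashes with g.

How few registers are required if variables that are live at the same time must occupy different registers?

a, n, e, i pairwise conflict, so at least 4 registers are needed.
4 registers suffice: register 1 → {a, k}; register 2 → {n, g}; register 3 → {i}; register 4 → {f, e}. No two conflicting variables share a register.

4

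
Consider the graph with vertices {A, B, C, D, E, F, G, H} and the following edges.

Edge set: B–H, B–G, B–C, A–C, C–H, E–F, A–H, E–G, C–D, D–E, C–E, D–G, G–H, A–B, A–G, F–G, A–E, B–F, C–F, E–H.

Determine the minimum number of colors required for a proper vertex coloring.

4

A, B, G, H form a clique, so at least 4 colors are needed.
4 colors suffice: color 1 → {C, G}; color 2 → {B, E}; color 3 → {A, D, F}; color 4 → {H}. Every edge joins two different colors.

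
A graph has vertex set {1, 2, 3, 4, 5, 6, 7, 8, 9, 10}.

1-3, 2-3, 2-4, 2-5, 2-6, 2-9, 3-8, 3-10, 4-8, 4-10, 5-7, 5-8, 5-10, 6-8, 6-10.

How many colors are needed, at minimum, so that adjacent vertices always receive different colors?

2 and 9 are adjacent, so at least 2 colors are needed.
2 colors suffice: color a → {1, 2, 7, 8, 10}; color b → {3, 4, 5, 6, 9}. Each edge has distinct colors on its endpoints.

2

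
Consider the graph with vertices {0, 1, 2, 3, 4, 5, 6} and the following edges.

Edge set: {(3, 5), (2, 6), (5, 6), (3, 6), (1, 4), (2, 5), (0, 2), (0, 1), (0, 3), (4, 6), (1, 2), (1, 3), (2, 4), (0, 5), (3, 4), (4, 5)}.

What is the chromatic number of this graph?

2, 4, 5, 6 form a clique, so at least 4 colors are needed.
One proper 4-coloring: 0=green, 1=red, 2=blue, 3=blue, 4=green, 5=red, 6=yellow. No two adjacent vertices share a color.

4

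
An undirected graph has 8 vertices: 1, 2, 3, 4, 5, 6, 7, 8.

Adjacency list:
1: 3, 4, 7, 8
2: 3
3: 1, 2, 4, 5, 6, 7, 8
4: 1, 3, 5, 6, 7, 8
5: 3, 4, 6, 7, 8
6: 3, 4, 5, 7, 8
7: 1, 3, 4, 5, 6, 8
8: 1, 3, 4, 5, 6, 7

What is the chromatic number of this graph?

6

3, 4, 5, 6, 7, 8 form a clique, so at least 6 colors are needed.
A valid assignment using 6 colors: 1=e, 2=b, 3=a, 4=d, 5=f, 6=e, 7=b, 8=c. Every edge joins two different colors.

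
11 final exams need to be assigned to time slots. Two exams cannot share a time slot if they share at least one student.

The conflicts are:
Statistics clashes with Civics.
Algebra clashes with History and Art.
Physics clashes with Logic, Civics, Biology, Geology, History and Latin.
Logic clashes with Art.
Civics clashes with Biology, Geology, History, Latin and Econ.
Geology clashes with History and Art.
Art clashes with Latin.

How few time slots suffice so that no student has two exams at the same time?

4

Physics, Civics, Geology, History are mutually in conflict, so at least 4 time slots are needed.
4 time slots suffice: Statistics=2, Algebra=2, Physics=2, Logic=3, Civics=1, Biology=3, Geology=3, History=4, Art=1, Latin=3, Econ=2. Each listed conflict is separated.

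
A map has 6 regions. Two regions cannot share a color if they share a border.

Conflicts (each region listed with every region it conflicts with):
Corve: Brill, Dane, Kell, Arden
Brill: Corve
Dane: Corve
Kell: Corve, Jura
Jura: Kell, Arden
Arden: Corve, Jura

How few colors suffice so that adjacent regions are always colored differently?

2

Corve and Arden conflict, so at least 2 colors are needed.
One proper 2-coloring: Corve=1, Brill=2, Dane=2, Kell=2, Jura=1, Arden=2. Every pair that conflicts lands in different colors.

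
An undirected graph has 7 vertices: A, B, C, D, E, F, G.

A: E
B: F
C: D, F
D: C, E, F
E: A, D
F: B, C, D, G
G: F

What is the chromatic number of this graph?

C, D, F are pairwise adjacent, so at least 3 colors are needed.
3 colors suffice: A=blue, B=blue, C=green, D=blue, E=red, F=red, G=blue. Each edge has distinct colors on its endpoints.

3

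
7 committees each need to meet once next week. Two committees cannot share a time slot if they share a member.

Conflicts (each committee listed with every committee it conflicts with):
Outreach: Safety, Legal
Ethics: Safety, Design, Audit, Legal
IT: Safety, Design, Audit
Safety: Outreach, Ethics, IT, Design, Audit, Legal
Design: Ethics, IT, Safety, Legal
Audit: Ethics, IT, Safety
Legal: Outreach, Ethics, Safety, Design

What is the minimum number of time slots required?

Ethics, Safety, Design, Legal pairwise conflict, so at least 4 time slots are needed.
Using 4 time slots: Outreach=3, Ethics=3, IT=3, Safety=1, Design=4, Audit=2, Legal=2. Every pair that conflicts lands in different time slots.

4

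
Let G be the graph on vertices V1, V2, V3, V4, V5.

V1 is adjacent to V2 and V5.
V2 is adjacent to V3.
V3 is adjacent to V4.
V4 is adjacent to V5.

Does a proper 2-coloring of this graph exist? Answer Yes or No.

The cycle V4-V3-V2-V1-V5-V4 has odd length 5, so it cannot be 2-colored; at least 3 colors are needed.
So 2 colors are not enough.

No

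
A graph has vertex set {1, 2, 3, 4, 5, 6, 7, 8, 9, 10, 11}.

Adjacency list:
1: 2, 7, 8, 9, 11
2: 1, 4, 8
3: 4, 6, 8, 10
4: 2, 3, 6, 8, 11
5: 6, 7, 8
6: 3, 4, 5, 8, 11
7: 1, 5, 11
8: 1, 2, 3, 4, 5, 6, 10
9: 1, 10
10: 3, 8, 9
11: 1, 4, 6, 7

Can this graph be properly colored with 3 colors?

3, 4, 6, 8 are pairwise adjacent (a clique of size 4), so at least 4 colors are needed.
So 3 colors are not enough.

No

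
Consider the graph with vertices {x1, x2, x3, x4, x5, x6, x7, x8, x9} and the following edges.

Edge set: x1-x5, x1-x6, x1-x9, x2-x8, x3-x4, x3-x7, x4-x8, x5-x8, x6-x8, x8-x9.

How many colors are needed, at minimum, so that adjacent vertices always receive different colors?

2

x3 and x7 are adjacent, so at least 2 colors are needed.
2 colors suffice: color red → {x1, x3, x8}; color blue → {x2, x4, x5, x6, x7, x9}. Every edge joins two different colors.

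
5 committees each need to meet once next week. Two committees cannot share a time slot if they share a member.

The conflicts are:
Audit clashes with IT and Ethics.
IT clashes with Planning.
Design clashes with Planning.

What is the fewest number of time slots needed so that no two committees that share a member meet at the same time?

2

Design and Planning conflict, so at least 2 time slots are needed.
2 time slots suffice: time slot 1 → {Audit, Planning}; time slot 2 → {IT, Ethics, Design}. Each listed conflict is separated.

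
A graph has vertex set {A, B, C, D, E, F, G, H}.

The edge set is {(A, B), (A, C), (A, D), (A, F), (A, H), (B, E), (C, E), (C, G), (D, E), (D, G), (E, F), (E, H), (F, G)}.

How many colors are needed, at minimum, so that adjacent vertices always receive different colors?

2

A and D are adjacent, so at least 2 colors are needed.
One proper 2-coloring: A=red, B=blue, C=blue, D=blue, E=red, F=blue, G=red, H=blue. Each edge has distinct colors on its endpoints.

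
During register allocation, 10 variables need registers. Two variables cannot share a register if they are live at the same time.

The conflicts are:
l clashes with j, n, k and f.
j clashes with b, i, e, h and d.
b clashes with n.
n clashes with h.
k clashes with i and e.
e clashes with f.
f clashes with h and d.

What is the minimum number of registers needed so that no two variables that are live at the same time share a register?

j and b conflict, so at least 2 registers are needed.
2 registers suffice: register 1 → {j, n, k, f}; register 2 → {l, b, i, e, h, d}. Each listed conflict is separated.

2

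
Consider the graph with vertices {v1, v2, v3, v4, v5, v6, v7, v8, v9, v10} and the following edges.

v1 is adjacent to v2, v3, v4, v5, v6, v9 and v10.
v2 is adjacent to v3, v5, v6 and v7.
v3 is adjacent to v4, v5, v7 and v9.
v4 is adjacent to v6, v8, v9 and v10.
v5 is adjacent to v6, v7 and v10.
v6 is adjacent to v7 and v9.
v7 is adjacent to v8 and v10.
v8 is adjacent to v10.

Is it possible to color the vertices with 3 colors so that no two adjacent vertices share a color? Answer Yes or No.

No

v2, v3, v5, v7 are pairwise adjacent (a clique of size 4), so at least 4 colors are needed.
So 3 colors are not enough.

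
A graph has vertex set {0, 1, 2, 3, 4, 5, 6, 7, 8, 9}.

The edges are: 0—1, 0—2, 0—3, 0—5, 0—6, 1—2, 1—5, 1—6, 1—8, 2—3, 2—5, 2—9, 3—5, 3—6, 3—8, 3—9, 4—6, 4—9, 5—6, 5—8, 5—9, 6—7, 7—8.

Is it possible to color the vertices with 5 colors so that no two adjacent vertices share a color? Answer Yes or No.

The chromatic number is 4. 2, 3, 5, 9 are mutually adjacent (a clique of size 4), so at least 4 colors are needed.
4 colors suffice: 0=yellow, 1=blue, 2=green, 3=blue, 4=red, 5=red, 6=green, 7=red, 8=green, 9=yellow.
Since 5 ≥ 4, a proper 5-coloring certainly exists.

Yes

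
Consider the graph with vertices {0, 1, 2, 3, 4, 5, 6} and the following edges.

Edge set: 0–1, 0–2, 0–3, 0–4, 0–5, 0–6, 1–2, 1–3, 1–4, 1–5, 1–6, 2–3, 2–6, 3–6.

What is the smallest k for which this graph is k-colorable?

5

0, 1, 2, 3, 6 form a clique, so at least 5 colors are needed.
One proper 5-coloring: 0=b, 1=a, 2=d, 3=e, 4=c, 5=c, 6=c. No two adjacent vertices share a color.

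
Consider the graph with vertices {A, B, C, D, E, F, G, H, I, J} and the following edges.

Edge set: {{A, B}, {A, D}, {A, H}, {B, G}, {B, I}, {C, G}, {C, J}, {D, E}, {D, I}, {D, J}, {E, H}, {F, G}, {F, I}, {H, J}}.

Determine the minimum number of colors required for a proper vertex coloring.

H and J are adjacent, so at least 2 colors are needed.
2 colors suffice: color 1 → {B, C, D, F, H}; color 2 → {A, E, G, I, J}. Every edge joins two different colors.

2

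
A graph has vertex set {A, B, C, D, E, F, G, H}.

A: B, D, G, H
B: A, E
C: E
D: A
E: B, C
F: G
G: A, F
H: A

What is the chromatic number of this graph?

2

A and B are adjacent, so at least 2 colors are needed.
One proper 2-coloring: A=1, B=2, C=2, D=2, E=1, F=1, G=2, H=2. Every edge joins two different colors.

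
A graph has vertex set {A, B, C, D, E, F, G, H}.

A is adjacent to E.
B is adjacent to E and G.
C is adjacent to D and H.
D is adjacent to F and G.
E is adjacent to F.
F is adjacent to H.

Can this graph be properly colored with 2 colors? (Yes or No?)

The cycle F-D-G-B-E-F has odd length 5, so it cannot be 2-colored; at least 3 colors are needed.
So 2 colors are not enough.

No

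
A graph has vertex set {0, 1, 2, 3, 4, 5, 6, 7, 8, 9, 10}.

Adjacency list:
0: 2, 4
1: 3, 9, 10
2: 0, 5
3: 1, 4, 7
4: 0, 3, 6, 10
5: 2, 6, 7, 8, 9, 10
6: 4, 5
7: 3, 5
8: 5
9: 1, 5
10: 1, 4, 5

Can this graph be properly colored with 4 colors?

The chromatic number is 3. The cycle 5-2-0-4-6-5 has odd length 5, so it cannot be 2-colored; at least 3 colors are needed.
One proper 3-coloring: 0=b, 1=a, 2=c, 3=b, 4=a, 5=a, 6=b, 7=c, 8=b, 9=b, 10=b.
Since 4 ≥ 3, a proper 4-coloring certainly exists.

Yes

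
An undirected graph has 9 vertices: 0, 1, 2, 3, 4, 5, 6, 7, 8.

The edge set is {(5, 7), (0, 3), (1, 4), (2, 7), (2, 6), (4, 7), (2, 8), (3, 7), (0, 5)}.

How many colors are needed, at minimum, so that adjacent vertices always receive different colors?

2

0 and 5 are adjacent, so at least 2 colors are needed.
2 colors suffice: color red → {0, 1, 6, 7, 8}; color blue → {2, 3, 4, 5}. Each edge has distinct colors on its endpoints.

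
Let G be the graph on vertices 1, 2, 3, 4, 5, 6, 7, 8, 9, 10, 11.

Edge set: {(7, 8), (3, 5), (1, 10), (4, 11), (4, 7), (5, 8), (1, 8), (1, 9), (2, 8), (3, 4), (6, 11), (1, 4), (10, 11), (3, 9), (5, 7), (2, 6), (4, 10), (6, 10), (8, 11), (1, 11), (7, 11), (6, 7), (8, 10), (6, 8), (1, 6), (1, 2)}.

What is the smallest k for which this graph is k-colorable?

5

1, 6, 8, 10, 11 are mutually adjacent (a clique of size 5), so at least 5 colors are needed.
5 colors suffice: color a → {4, 8, 9}; color b → {1, 3, 7}; color c → {2, 5, 11}; color d → {6}; color e → {10}. Each edge has distinct colors on its endpoints.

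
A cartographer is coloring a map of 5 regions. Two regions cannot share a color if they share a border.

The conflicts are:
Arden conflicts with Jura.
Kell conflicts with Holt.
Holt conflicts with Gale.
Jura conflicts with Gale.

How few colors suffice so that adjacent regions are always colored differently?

2

Arden and Jura conflict, so at least 2 colors are needed.
One proper 2-coloring: Arden=2, Kell=2, Holt=1, Jura=1, Gale=2. Each listed conflict is separated.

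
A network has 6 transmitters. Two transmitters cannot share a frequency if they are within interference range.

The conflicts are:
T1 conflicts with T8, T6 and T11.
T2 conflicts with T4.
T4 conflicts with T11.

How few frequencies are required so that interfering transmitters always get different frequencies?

T1 and T11 conflict, so at least 2 frequencies are needed.
2 frequencies suffice: frequency 1 → {T1, T4}; frequency 2 → {T2, T8, T6, T11}. No two conflicting transmitters share a frequency.

2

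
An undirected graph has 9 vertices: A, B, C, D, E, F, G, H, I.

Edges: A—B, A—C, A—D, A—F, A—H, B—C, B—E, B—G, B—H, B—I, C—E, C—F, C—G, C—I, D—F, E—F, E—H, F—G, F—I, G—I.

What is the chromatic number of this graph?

4

C, F, G, I form a clique, so at least 4 colors are needed.
4 colors suffice: A=3, B=2, C=1, D=1, E=3, F=2, G=3, H=1, I=4. Each edge has distinct colors on its endpoints.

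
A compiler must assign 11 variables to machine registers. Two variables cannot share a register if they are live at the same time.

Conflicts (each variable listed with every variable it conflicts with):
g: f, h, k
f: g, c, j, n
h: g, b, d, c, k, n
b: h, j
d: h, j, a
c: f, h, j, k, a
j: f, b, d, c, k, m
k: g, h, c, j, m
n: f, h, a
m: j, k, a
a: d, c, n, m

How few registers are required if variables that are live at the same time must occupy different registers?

3

f, c, j all conflict with each other, so at least 3 registers are needed.
3 registers suffice: register 1 → {h, j, a}; register 2 → {g, b, d, c, n, m}; register 3 → {f, k}. No two conflicting variables share a register.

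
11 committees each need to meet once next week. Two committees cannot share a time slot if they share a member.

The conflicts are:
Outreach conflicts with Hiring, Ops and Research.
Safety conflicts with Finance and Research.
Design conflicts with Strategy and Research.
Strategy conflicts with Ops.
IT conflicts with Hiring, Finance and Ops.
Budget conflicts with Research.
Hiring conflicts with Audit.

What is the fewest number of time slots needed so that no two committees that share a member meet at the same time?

3

The cycle Strategy-Design-Research-Outreach-Ops-Strategy has odd length 5, so it cannot be 2-colored; at least 3 time slots are needed.
3 time slots suffice: time slot 1 → {Strategy, IT, Audit, Research}; time slot 2 → {Design, Budget, Hiring, Finance, Ops}; time slot 3 → {Outreach, Safety}. Every pair that conflicts lands in different time slots.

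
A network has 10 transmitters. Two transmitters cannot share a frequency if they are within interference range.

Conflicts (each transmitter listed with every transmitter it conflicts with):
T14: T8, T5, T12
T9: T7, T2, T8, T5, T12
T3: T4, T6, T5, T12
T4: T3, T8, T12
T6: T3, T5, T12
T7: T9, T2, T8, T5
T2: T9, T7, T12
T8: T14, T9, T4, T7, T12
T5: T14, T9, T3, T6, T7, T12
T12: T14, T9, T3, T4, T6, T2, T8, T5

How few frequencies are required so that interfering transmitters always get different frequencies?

4

T3, T6, T5, T12 are mutually in conflict, so at least 4 frequencies are needed.
Using 4 frequencies: T14=3, T9=3, T3=3, T4=4, T6=4, T7=1, T2=2, T8=2, T5=2, T12=1. No two conflicting transmitters share a frequency.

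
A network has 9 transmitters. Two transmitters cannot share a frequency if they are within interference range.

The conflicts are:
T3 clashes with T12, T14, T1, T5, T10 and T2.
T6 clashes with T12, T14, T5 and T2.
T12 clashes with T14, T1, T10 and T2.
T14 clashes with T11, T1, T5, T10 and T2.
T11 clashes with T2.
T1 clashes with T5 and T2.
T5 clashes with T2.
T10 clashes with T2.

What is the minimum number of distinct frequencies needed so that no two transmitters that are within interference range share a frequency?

5

T3, T12, T14, T1, T2 pairwise conflict, so at least 5 frequencies are needed.
5 frequencies suffice: frequency 1 → {T2}; frequency 2 → {T14}; frequency 3 → {T12, T11, T5}; frequency 4 → {T3, T6}; frequency 5 → {T1, T10}. Every pair that conflicts lands in different frequencies.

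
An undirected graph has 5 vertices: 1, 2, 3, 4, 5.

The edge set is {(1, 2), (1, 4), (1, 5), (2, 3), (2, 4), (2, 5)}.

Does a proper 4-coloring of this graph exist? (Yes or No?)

Yes

The chromatic number is 3. 1, 2, 5 are pairwise adjacent, so at least 3 colors are needed.
3 colors suffice: color red → {2}; color blue → {1, 3}; color green → {4, 5}.
Since 4 ≥ 3, a proper 4-coloring certainly exists.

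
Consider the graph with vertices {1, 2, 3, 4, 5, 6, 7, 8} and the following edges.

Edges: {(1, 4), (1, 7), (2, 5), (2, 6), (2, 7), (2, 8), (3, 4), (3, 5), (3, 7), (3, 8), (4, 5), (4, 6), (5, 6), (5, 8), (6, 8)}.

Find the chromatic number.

2, 5, 6, 8 form a clique, so at least 4 colors are needed.
One proper 4-coloring: 1=c, 2=d, 3=c, 4=b, 5=a, 6=c, 7=a, 8=b. No two adjacent vertices share a color.

4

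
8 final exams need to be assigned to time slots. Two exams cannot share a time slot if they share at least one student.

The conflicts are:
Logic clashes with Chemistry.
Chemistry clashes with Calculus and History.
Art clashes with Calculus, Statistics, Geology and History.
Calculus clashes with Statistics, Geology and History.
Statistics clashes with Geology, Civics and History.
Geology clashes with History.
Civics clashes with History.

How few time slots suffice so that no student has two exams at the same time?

Art, Calculus, Statistics, Geology, History pairwise conflict, so at least 5 time slots are needed.
Using 5 time slots: Logic=1, Chemistry=3, Art=5, Calculus=2, Statistics=3, Geology=4, Civics=2, History=1. Each listed conflict is separated.

5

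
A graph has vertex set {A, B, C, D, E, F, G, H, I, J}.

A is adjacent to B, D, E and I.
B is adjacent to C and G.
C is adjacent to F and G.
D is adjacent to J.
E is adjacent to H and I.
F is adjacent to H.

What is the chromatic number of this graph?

A, E, I form a triangle, so at least 3 colors are needed.
One proper 3-coloring: A=1, B=2, C=1, D=2, E=2, F=2, G=3, H=1, I=3, J=1. Every edge joins two different colors.

3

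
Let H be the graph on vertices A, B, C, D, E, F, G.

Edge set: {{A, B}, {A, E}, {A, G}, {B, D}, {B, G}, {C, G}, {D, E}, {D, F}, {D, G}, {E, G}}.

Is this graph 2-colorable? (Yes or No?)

D, E, G are mutually adjacent, so at least 3 colors are needed.
So 2 colors are not enough.

No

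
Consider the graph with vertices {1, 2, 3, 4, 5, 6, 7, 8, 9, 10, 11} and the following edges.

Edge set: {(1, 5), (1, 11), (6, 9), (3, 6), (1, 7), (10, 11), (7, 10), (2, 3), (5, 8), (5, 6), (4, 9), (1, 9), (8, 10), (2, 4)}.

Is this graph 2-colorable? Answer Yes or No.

The cycle 1-11-10-8-5-1 has odd length 5, so it cannot be 2-colored; at least 3 colors are needed.
So 2 colors are not enough.

No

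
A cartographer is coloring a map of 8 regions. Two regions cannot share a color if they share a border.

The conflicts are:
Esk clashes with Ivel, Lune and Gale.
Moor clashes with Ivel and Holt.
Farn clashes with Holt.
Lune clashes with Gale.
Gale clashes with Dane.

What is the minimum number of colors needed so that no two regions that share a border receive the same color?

Esk, Lune, Gale are mutually in conflict, so at least 3 colors are needed.
A valid assignment using 3 colors: Esk=1, Moor=1, Farn=1, Ivel=2, Lune=3, Gale=2, Dane=1, Holt=2. Each listed conflict is separated.

3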